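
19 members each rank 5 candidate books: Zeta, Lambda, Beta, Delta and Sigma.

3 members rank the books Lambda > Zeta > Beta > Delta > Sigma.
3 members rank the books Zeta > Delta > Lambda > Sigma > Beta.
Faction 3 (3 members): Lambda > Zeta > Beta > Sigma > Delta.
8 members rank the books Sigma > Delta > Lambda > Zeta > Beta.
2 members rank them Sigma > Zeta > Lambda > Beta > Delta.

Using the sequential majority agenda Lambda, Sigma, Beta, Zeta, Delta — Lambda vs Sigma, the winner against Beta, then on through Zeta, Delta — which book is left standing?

Sigma

Round 1: Lambda vs Sigma — 9–10, Sigma advances.
Round 2: Sigma vs Beta — 13–6, Sigma advances.
Round 3: Sigma vs Zeta — 10–9, Sigma advances.
Round 4: Sigma vs Delta — 13–6, Sigma advances.
Sigma survives the agenda.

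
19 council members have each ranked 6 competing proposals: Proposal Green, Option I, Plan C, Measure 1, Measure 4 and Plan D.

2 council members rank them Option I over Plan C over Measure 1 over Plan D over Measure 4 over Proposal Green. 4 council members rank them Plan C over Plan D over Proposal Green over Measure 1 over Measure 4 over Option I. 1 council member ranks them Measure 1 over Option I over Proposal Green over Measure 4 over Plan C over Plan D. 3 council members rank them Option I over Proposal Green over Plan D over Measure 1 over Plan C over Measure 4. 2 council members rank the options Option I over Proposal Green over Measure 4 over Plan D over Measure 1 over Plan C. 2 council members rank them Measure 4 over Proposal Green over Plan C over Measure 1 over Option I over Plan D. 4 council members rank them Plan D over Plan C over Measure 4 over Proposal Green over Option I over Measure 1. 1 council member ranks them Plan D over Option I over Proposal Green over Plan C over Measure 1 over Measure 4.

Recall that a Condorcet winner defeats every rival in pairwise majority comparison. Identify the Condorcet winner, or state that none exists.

none

Check each pair by majority over 19 ballots:
Proposal Green vs Option I: Proposal Green preferred on 4+2+4 = 10 ballots; Proposal Green wins 10–9.
Proposal Green vs Plan C: Plan C wins 10–9.
Proposal Green vs Measure 1: Proposal Green is ranked higher on 4+3+2+2+4+1 = 16 ballots, Measure 1 on 3. Proposal Green wins 16–3.
Proposal Green vs Measure 4: Proposal Green preferred on 4+1+3+2+1 = 11 ballots; Proposal Green wins 11–8.
Proposal Green–Plan D: Plan D 11–8.
Option I vs Plan C: 9 to 10, Plan C.
Option I vs Measure 1: Option I wins 12–7.
Option I vs Measure 4: Option I preferred on 2+1+3+2+1 = 9 ballots; Measure 4 wins 10–9.
Option I vs Plan D: Option I preferred on 2+1+3+2+2 = 10 ballots; Option I wins 10–9.
Plan C–Measure 1: Plan C 13–6.
Plan C vs Measure 4: Plan C is ranked higher on 2+4+3+4+1 = 14 ballots, Measure 4 on 5. Plan C wins 14–5.
Plan C–Plan D: Plan D 10–9.
Measure 1 vs Measure 4: Measure 1 preferred on 2+4+1+3+1 = 11 ballots; Measure 1 wins 11–8.
Measure 1 vs Plan D: Plan D wins 14–5.
Measure 4 vs Plan D: Plan D, 14–5.
No option is unbeaten: Proposal Green loses to Plan C; Option I loses to Proposal Green; Plan C loses to Plan D; Measure 1 loses to Proposal Green; Measure 4 loses to Proposal Green; Plan D loses to Option I. In particular Proposal Green > Option I > Plan D > Proposal Green is a majority cycle — no Condorcet winner exists.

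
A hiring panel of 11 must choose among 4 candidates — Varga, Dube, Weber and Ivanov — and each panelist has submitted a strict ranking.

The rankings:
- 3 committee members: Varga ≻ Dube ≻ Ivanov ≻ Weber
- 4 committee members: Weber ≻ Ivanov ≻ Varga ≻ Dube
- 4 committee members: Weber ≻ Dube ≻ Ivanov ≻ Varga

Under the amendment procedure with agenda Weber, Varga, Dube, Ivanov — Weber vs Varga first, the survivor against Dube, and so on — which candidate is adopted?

Round 1: Weber vs Varga — 8–3, Weber advances.
Round 2: Weber vs Dube — 8–3, Weber advances.
Round 3: Weber vs Ivanov — 8–3, Weber advances.
Weber survives the agenda.

Weber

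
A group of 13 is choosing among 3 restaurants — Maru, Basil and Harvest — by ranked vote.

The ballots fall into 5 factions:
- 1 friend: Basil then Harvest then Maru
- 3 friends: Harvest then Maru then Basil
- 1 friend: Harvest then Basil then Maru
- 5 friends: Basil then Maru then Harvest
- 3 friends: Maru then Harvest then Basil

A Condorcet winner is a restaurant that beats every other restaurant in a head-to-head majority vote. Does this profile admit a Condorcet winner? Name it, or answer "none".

none

Check each pair by majority over 13 ballots:
Maru vs Basil: Maru is ranked higher on 3+3 = 6 ballots, Basil on 7. Basil wins 7–6.
Maru vs Harvest: Maru is ranked higher on 5+3 = 8 ballots, Harvest on 5. Maru wins 8–5.
Basil vs Harvest: Basil preferred on 1+5 = 6 ballots; Harvest wins 7–6.
Each restaurant drops at least one matchup (Maru loses to Basil; Basil loses to Harvest; Harvest loses to Maru); the cycle Maru → Harvest → Basil → Maru rules out a Condorcet winner.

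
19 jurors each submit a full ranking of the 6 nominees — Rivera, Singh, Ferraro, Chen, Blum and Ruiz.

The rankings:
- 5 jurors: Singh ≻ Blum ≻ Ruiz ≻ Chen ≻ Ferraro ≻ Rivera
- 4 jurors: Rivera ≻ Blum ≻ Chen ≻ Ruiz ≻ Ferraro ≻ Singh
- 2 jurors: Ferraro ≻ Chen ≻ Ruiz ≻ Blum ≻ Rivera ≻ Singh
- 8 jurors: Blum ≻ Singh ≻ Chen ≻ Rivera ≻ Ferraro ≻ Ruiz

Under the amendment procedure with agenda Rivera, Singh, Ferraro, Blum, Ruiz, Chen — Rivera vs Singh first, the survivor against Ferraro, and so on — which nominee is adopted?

Blum

Round 1: Rivera vs Singh — 6–13, Singh advances.
Round 2: Singh vs Ferraro — 13–6, Singh advances.
Round 3: Singh vs Blum — 5–14, Blum advances.
Round 4: Blum vs Ruiz — 17–2, Blum advances.
Round 5: Blum vs Chen — 17–2, Blum advances.
The agenda winner is Blum.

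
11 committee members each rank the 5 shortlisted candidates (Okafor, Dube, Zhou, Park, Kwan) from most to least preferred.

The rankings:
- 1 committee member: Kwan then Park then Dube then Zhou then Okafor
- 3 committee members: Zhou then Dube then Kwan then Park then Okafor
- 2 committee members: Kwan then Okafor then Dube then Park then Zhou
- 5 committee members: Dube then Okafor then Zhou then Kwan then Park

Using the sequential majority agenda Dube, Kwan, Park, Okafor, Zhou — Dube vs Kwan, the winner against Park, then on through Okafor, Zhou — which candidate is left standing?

Round 1: Dube vs Kwan — 8–3, Dube advances.
Round 2: Dube vs Park — 10–1, Dube advances.
Round 3: Dube vs Okafor — 9–2, Dube advances.
Round 4: Dube vs Zhou — 8–3, Dube advances.
Dube survives the agenda.

Dube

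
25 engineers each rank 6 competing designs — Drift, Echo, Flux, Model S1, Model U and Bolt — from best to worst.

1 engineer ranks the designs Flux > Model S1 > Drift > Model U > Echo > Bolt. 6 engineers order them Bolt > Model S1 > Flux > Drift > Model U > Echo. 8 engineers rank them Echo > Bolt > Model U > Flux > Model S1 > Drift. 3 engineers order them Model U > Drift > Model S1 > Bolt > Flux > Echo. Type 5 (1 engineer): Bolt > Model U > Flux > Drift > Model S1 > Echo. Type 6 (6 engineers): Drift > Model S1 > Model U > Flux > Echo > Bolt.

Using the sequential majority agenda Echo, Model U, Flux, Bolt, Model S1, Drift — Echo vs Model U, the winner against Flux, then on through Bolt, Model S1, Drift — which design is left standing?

Bolt

Round 1: Echo vs Model U — 8–17, Model U advances.
Round 2: Model U vs Flux — 18–7, Model U advances.
Round 3: Model U vs Bolt — 10–15, Bolt advances.
Round 4: Bolt vs Model S1 — 15–10, Bolt advances.
Round 5: Bolt vs Drift — 15–10, Bolt advances.
The agenda winner is Bolt.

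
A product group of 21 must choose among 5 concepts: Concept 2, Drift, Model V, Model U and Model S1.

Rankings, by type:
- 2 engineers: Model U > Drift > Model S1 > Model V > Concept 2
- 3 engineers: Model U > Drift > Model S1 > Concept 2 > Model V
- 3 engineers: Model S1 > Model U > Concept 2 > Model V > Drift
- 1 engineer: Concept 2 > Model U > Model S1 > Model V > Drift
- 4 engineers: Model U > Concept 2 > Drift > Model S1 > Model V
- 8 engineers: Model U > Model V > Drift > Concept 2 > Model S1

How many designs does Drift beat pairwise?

Drift against each rival (21 engineers):
Drift vs Concept 2: Drift wins 13–8.
Drift vs Model V: Model V, 12–9.
Drift–Model U: Model U 21–0.
Drift vs Model S1: Drift, 17–4.
Drift beats Concept 2, Model S1; loses to Model V, Model U — 2 pairwise wins.

2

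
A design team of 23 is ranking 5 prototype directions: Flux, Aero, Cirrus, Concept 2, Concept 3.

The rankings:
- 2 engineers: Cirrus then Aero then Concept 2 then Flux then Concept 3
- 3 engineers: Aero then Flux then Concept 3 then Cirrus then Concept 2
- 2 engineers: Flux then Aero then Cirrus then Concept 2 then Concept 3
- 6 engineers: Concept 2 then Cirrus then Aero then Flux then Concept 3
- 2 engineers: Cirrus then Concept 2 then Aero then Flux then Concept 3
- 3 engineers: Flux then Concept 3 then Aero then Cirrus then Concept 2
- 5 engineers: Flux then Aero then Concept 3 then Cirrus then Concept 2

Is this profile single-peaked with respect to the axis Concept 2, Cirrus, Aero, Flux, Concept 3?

yes

Axis positions: Concept 2=1, Cirrus=2, Aero=3, Flux=4, Concept 3=5.
Type 1 (peak Cirrus at position 2): ranking walks positions 2-3-1-4-5, expanding outward from the peak — single-peaked.
Type 2 (peak Aero at position 3): ranking walks positions 3-4-5-2-1, expanding outward from the peak — single-peaked.
Type 3 (peak Flux at position 4): ranking walks positions 4-3-2-1-5, expanding outward from the peak — single-peaked.
Type 4 (peak Concept 2 at position 1): ranking walks positions 1-2-3-4-5, expanding outward from the peak — single-peaked.
Type 5 (peak Cirrus at position 2): ranking walks positions 2-1-3-4-5, expanding outward from the peak — single-peaked.
Type 6 (peak Flux at position 4): ranking walks positions 4-5-3-2-1, expanding outward from the peak — single-peaked.
Type 7 (peak Flux at position 4): ranking walks positions 4-3-5-2-1, expanding outward from the peak — single-peaked.
Every ranking is single-peaked on this axis.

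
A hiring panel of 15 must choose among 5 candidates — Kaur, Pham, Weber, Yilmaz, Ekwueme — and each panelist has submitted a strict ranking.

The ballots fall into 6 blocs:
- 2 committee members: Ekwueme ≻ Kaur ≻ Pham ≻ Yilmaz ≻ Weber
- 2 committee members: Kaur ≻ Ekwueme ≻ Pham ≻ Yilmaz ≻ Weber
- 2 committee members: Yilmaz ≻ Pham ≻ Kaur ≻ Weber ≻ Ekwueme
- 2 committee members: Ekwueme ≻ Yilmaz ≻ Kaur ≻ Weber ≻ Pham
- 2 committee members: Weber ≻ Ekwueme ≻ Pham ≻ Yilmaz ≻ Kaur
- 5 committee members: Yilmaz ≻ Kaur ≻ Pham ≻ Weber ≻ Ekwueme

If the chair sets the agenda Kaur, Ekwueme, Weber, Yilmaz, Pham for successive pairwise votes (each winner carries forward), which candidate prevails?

Yilmaz

Round 1: Kaur vs Ekwueme — 9–6, Kaur advances.
Round 2: Kaur vs Weber — 13–2, Kaur advances.
Round 3: Kaur vs Yilmaz — 4–11, Yilmaz advances.
Round 4: Yilmaz vs Pham — 9–6, Yilmaz advances.
The agenda winner is Yilmaz.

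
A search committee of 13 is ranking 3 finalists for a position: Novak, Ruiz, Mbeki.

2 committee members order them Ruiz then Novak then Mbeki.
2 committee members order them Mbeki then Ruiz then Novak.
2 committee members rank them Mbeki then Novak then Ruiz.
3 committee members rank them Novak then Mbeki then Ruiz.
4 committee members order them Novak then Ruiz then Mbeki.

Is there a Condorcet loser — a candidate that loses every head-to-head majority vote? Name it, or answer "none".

Head-to-head results (13 committee members):
Novak vs Ruiz: Novak, 9–4.
Novak vs Mbeki: Novak wins 9–4.
Ruiz vs Mbeki: Mbeki, 7–6.
Only Ruiz has no wins; Ruiz is the Condorcet loser.

Ruiz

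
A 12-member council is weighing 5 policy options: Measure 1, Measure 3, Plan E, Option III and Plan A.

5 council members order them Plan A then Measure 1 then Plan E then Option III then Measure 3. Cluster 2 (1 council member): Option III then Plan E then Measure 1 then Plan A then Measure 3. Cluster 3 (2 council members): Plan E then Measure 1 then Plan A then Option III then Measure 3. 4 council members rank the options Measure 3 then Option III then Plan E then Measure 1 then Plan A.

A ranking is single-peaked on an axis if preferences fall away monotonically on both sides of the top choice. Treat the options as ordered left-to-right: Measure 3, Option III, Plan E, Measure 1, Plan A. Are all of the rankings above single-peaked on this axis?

Axis positions: Measure 3=1, Option III=2, Plan E=3, Measure 1=4, Plan A=5.
Cluster 1 (peak Plan A at position 5): ranking walks positions 5-4-3-2-1, expanding outward from the peak — single-peaked.
Cluster 2 (peak Option III at position 2): ranking walks positions 2-3-4-5-1, expanding outward from the peak — single-peaked.
Cluster 3 (peak Plan E at position 3): ranking walks positions 3-4-5-2-1, expanding outward from the peak — single-peaked.
Cluster 4 (peak Measure 3 at position 1): ranking walks positions 1-2-3-4-5, expanding outward from the peak — single-peaked.
Every ranking is single-peaked on this axis.

yes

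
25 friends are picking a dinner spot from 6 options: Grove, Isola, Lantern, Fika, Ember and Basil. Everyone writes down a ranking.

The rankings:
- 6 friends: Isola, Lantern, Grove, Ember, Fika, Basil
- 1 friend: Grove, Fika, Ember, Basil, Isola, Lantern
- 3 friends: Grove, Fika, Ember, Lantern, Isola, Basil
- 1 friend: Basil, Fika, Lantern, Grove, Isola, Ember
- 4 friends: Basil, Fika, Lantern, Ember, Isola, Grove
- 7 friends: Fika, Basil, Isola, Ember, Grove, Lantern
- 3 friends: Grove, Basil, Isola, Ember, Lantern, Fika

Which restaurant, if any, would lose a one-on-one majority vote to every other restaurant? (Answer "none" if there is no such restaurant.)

Lantern

Head-to-head results (25 friends):
Grove vs Isola: Isola wins 17–8.
Grove–Lantern: Grove 14–11.
Grove vs Fika: 6+1+3+3 = 13 for Grove, 12 for Fika — Grove by 13–12.
Grove vs Ember: Grove, 14–11.
Grove–Basil: Grove 13–12.
Isola vs Lantern: Isola, 17–8.
Isola vs Fika: Fika wins 16–9.
Isola vs Ember: Isola wins 17–8.
Isola vs Basil: Basil wins 16–9.
Lantern vs Fika: Lantern is ranked higher on 6+3 = 9 ballots, Fika on 16. Fika wins 16–9.
Lantern–Ember: Ember 14–11.
Lantern–Basil: Basil 16–9.
Fika vs Ember: Fika is ranked higher on 1+3+1+4+7 = 16 ballots, Ember on 9. Fika wins 16–9.
Fika vs Basil: Fika wins 17–8.
Ember vs Basil: Basil, 15–10.
Lantern is beaten in every head-to-head and is the Condorcet loser.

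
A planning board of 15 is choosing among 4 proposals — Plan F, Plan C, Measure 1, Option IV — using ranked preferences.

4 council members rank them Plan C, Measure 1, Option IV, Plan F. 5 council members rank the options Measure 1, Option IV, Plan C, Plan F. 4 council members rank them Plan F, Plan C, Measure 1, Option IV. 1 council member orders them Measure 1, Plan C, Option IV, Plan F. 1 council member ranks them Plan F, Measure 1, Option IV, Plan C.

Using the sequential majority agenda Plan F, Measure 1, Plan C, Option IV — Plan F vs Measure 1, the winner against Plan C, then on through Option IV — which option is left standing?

Plan C

Round 1: Plan F vs Measure 1 — 5–10, Measure 1 advances.
Round 2: Measure 1 vs Plan C — 7–8, Plan C advances.
Round 3: Plan C vs Option IV — 9–6, Plan C advances.
Plan C survives the agenda.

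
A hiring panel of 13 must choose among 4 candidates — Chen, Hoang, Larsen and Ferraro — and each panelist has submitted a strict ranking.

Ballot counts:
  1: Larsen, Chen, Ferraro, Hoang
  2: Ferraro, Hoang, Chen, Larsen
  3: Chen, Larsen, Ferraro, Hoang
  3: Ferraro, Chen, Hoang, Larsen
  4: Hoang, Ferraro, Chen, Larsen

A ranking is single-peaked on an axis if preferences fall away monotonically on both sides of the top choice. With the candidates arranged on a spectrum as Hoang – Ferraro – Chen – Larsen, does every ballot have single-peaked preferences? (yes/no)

yes

Axis positions: Hoang=1, Ferraro=2, Chen=3, Larsen=4.
Cluster 1 (peak Larsen at position 4): ranking walks positions 4-3-2-1, expanding outward from the peak — single-peaked.
Cluster 2 (peak Ferraro at position 2): ranking walks positions 2-1-3-4, expanding outward from the peak — single-peaked.
Cluster 3 (peak Chen at position 3): ranking walks positions 3-4-2-1, expanding outward from the peak — single-peaked.
Cluster 4 (peak Ferraro at position 2): ranking walks positions 2-3-1-4, expanding outward from the peak — single-peaked.
Cluster 5 (peak Hoang at position 1): ranking walks positions 1-2-3-4, expanding outward from the peak — single-peaked.
Every ranking is single-peaked on this axis.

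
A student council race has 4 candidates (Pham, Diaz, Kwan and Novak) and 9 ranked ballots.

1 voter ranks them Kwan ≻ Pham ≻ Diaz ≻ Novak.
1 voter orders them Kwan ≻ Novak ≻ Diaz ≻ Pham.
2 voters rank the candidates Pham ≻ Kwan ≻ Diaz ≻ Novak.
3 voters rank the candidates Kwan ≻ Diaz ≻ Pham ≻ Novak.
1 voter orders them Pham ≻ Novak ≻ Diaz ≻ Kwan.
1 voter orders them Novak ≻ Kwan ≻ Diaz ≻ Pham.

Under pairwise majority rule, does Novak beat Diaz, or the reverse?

Diaz

Ballots ranking Novak above Diaz: 1 + 1 + 1 = 3.
Ballots ranking Diaz above Novak: 9 − 3 = 6.
Diaz wins the head-to-head 6–3.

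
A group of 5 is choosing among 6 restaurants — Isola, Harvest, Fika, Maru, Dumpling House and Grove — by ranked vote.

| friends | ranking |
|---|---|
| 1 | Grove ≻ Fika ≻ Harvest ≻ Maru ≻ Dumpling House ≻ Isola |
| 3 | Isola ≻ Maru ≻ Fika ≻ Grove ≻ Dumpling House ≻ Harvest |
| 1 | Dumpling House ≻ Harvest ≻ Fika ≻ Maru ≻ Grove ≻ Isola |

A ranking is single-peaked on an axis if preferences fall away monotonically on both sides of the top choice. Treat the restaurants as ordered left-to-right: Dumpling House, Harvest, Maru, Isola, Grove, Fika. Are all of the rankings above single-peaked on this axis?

Axis positions: Dumpling House=1, Harvest=2, Maru=3, Isola=4, Grove=5, Fika=6.
Group 1: ranking walks positions 5-6-2-3-1-4; Harvest is ranked above Isola even though Isola lies between Harvest and the peak Grove on the axis — preferences dip and rise again. Not single-peaked.
Group 2: ranking walks positions 4-3-6-5-1-2; Fika is ranked above Grove even though Grove lies between Fika and the peak Isola on the axis — preferences dip and rise again. Not single-peaked.
Group 3: ranking walks positions 1-2-6-3-5-4; Fika is ranked above Maru even though Maru lies between Fika and the peak Dumpling House on the axis — preferences dip and rise again. Not single-peaked.
Group 1 violates single-peakedness, so the profile is not single-peaked on this axis.

no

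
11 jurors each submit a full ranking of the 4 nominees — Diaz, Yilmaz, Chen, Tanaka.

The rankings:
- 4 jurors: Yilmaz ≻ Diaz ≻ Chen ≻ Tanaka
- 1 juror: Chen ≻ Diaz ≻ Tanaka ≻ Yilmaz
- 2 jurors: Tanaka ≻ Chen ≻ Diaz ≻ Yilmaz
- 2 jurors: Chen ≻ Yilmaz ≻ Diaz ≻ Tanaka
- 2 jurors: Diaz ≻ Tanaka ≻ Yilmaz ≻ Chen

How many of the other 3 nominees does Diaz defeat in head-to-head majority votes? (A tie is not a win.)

2

Diaz against each rival (11 jurors):
Diaz vs Yilmaz: Diaz preferred on 1+2+2 = 5 ballots; Yilmaz wins 6–5.
Diaz vs Chen: Diaz preferred on 4+2 = 6 ballots; Diaz wins 6–5.
Diaz vs Tanaka: Diaz wins 9–2.
Diaz beats Chen, Tanaka; loses to Yilmaz — 2 pairwise wins.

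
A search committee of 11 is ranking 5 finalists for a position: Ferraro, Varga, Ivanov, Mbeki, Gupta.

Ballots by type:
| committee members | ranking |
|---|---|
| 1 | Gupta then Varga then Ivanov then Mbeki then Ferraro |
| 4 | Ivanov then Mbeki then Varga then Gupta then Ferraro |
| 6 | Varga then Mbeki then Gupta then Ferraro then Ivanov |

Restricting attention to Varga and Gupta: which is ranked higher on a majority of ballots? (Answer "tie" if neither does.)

Ballots ranking Varga above Gupta: 4 + 6 = 10.
Ballots ranking Gupta above Varga: 11 − 10 = 1.
Varga wins the head-to-head 10–1.

Varga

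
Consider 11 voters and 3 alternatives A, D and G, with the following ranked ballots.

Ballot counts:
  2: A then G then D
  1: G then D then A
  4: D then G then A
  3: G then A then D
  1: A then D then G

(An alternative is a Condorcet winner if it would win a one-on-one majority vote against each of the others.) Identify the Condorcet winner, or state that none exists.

Check each pair by majority over 11 ballots:
A vs D: A, 6–5.
A vs G: G wins 8–3.
D–G: G 6–5.
Only G has no losses; G is the Condorcet winner.

G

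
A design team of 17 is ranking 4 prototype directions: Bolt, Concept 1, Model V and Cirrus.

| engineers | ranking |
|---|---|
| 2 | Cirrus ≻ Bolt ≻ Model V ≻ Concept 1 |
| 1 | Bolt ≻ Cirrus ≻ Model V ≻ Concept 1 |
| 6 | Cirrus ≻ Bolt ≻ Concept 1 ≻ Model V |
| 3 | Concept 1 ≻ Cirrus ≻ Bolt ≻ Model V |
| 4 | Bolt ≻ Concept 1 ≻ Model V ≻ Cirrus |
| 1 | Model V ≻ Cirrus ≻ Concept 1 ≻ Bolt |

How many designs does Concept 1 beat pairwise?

Concept 1 against each rival (17 engineers):
Concept 1 vs Bolt: Bolt, 13–4.
Concept 1 vs Model V: Concept 1 preferred on 6+3+4 = 13 ballots; Concept 1 wins 13–4.
Concept 1 vs Cirrus: Concept 1 is ranked higher on 3+4 = 7 ballots, Cirrus on 10. Cirrus wins 10–7.
Concept 1 beats Model V; loses to Bolt, Cirrus — 1 pairwise win.

1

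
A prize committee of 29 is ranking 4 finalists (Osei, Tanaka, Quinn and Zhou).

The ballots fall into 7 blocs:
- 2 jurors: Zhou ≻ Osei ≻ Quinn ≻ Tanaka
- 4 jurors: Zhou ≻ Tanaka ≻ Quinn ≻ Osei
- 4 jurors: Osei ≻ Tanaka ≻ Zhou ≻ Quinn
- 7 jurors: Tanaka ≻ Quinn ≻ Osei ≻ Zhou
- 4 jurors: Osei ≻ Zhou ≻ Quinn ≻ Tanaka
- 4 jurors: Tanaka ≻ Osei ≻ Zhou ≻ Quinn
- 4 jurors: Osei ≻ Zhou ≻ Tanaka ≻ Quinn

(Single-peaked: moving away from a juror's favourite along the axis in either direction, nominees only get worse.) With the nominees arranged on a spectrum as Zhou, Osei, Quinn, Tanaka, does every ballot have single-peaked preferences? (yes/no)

no

Axis positions: Zhou=1, Osei=2, Quinn=3, Tanaka=4.
Bloc 1 (peak Zhou at position 1): ranking walks positions 1-2-3-4, expanding outward from the peak — single-peaked.
Bloc 2: ranking walks positions 1-4-3-2; Tanaka is ranked above Osei even though Osei lies between Tanaka and the peak Zhou on the axis — preferences dip and rise again. Not single-peaked.
Bloc 3: ranking walks positions 2-4-1-3; Tanaka is ranked above Quinn even though Quinn lies between Tanaka and the peak Osei on the axis — preferences dip and rise again. Not single-peaked.
Bloc 4 (peak Tanaka at position 4): ranking walks positions 4-3-2-1, expanding outward from the peak — single-peaked.
Bloc 5 (peak Osei at position 2): ranking walks positions 2-1-3-4, expanding outward from the peak — single-peaked.
Bloc 6: ranking walks positions 4-2-1-3; Osei is ranked above Quinn even though Quinn lies between Osei and the peak Tanaka on the axis — preferences dip and rise again. Not single-peaked.
Bloc 7: ranking walks positions 2-1-4-3; Tanaka is ranked above Quinn even though Quinn lies between Tanaka and the peak Osei on the axis — preferences dip and rise again. Not single-peaked.
Bloc 2 violates single-peakedness, so the profile is not single-peaked on this axis.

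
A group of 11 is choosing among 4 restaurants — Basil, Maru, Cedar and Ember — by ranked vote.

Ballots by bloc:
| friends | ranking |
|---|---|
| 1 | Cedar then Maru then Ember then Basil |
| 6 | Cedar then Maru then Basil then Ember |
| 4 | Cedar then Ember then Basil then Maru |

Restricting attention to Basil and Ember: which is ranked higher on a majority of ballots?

Ballots ranking Basil above Ember: 6.
Ballots ranking Ember above Basil: 11 − 6 = 5.
Basil wins the head-to-head 6–5.

Basil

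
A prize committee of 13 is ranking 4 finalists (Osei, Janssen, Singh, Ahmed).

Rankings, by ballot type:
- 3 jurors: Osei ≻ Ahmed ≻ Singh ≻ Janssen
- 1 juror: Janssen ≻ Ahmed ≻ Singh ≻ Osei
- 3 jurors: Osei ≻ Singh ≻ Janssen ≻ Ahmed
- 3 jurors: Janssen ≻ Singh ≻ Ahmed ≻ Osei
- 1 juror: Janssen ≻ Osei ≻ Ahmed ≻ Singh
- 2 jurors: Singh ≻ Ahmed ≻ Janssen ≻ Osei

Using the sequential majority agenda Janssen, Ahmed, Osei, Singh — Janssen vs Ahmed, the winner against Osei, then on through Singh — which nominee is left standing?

Singh

Round 1: Janssen vs Ahmed — 8–5, Janssen advances.
Round 2: Janssen vs Osei — 7–6, Janssen advances.
Round 3: Janssen vs Singh — 5–8, Singh advances.
The agenda winner is Singh.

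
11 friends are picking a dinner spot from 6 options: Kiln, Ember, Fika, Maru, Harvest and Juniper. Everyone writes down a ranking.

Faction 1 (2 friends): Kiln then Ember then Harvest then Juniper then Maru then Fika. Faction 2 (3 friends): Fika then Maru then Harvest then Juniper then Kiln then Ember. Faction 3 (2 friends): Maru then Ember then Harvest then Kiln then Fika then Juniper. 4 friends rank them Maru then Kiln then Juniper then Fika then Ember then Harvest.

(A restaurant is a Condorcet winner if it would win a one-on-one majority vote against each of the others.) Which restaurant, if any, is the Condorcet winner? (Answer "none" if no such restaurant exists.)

Pairwise majorities:
Kiln vs Ember: 2+3+4 = 9 for Kiln, 2 for Ember — Kiln by 9–2.
Kiln vs Fika: 8 to 3, Kiln.
Kiln vs Maru: Kiln preferred on 2 ballots; Maru wins 9–2.
Kiln vs Harvest: 2+4 = 6 for Kiln, 5 for Harvest — Kiln by 6–5.
Kiln vs Juniper: Kiln is ranked higher on 2+2+4 = 8 ballots, Juniper on 3. Kiln wins 8–3.
Ember vs Fika: Ember preferred on 2+2 = 4 ballots; Fika wins 7–4.
Ember vs Maru: 2 for Ember, 9 for Maru — Maru by 9–2.
Ember vs Harvest: Ember is ranked higher on 2+2+4 = 8 ballots, Harvest on 3. Ember wins 8–3.
Ember vs Juniper: Ember preferred on 2+2 = 4 ballots; Juniper wins 7–4.
Fika vs Maru: Fika preferred on 3 ballots; Maru wins 8–3.
Fika vs Harvest: 3+4 = 7 for Fika, 4 for Harvest — Fika by 7–4.
Fika vs Juniper: Fika preferred on 3+2 = 5 ballots; Juniper wins 6–5.
Maru vs Harvest: Maru preferred on 3+2+4 = 9 ballots; Maru wins 9–2.
Maru vs Juniper: Maru is ranked higher on 3+2+4 = 9 ballots, Juniper on 2. Maru wins 9–2.
Harvest vs Juniper: 2+3+2 = 7 for Harvest, 4 for Juniper — Harvest by 7–4.
Maru defeats every rival head-to-head and is the Condorcet winner.

Maru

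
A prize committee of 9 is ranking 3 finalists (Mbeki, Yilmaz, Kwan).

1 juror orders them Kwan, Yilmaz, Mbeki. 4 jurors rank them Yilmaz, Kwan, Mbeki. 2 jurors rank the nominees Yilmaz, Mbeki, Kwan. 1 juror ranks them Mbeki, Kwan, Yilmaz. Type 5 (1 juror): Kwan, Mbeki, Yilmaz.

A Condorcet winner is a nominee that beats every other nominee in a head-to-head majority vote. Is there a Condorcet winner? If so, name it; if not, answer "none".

Yilmaz

Head-to-head results (9 jurors):
Mbeki vs Yilmaz: Mbeki preferred on 1+1 = 2 ballots; Yilmaz wins 7–2.
Mbeki vs Kwan: Kwan wins 6–3.
Yilmaz–Kwan: Yilmaz 6–3.
Only Yilmaz has no losses; Yilmaz is the Condorcet winner.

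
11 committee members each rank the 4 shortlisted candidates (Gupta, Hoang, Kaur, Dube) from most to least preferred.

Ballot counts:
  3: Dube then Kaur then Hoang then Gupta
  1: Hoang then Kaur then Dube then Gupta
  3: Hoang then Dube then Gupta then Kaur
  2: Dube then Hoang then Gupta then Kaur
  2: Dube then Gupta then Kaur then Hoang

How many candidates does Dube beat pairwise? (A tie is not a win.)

3

Dube against each rival (11 committee members):
Dube vs Gupta: Dube wins 11–0.
Dube vs Hoang: 7 to 4, Dube.
Dube vs Kaur: Dube wins 10–1.
Dube beats Gupta, Hoang, Kaur — 3 pairwise wins.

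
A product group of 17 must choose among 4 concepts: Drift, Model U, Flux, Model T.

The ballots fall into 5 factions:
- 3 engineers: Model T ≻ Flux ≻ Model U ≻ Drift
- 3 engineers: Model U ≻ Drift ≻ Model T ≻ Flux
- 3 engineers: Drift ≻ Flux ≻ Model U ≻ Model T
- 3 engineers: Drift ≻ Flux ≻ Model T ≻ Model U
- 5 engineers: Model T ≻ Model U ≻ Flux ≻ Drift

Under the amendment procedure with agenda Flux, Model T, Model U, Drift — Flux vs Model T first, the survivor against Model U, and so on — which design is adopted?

Round 1: Flux vs Model T — 6–11, Model T advances.
Round 2: Model T vs Model U — 11–6, Model T advances.
Round 3: Model T vs Drift — 8–9, Drift advances.
The agenda winner is Drift.

Drift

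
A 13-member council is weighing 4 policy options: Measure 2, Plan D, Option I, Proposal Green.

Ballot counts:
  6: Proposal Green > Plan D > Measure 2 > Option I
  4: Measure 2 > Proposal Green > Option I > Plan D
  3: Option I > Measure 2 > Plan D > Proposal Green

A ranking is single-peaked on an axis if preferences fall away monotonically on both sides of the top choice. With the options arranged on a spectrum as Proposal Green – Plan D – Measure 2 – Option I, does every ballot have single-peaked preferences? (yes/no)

Axis positions: Proposal Green=1, Plan D=2, Measure 2=3, Option I=4.
Bloc 1 (peak Proposal Green at position 1): ranking walks positions 1-2-3-4, expanding outward from the peak — single-peaked.
Bloc 2: ranking walks positions 3-1-4-2; Proposal Green is ranked above Plan D even though Plan D lies between Proposal Green and the peak Measure 2 on the axis — preferences dip and rise again. Not single-peaked.
Bloc 3 (peak Option I at position 4): ranking walks positions 4-3-2-1, expanding outward from the peak — single-peaked.
Bloc 2 violates single-peakedness, so the profile is not single-peaked on this axis.

no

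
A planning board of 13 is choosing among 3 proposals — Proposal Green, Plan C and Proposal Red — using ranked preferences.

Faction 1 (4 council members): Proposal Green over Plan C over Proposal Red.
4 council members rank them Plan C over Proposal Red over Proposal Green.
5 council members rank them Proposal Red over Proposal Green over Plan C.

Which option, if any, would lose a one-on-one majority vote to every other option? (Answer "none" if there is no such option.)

none

Pairwise majorities:
Proposal Green–Plan C: Proposal Green 9–4.
Proposal Green vs Proposal Red: Proposal Green preferred on 4 ballots; Proposal Red wins 9–4.
Plan C–Proposal Red: Plan C 8–5.
No option is winless: Proposal Green beats Plan C; Plan C beats Proposal Red; Proposal Red beats Proposal Green. There is no Condorcet loser.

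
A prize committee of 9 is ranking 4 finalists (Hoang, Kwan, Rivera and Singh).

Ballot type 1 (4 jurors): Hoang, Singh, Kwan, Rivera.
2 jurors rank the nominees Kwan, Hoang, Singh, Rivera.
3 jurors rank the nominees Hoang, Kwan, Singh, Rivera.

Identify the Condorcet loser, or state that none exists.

Head-to-head results (9 jurors):
Hoang vs Kwan: Hoang wins 7–2.
Hoang–Rivera: Hoang 9–0.
Hoang vs Singh: Hoang, 9–0.
Kwan vs Rivera: 4+2+3 = 9 for Kwan, 0 for Rivera — Kwan by 9–0.
Kwan vs Singh: Kwan wins 5–4.
Rivera vs Singh: Rivera is ranked higher on 0 ballots, Singh on 9. Singh wins 9–0.
Rivera loses to every other nominee — it is the Condorcet loser.

Rivera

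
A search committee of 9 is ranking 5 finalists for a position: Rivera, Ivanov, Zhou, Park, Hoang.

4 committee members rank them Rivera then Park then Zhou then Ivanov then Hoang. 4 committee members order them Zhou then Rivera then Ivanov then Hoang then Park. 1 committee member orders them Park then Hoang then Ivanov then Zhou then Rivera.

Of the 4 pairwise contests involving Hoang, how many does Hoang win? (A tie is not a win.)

0

Hoang against each rival (9 committee members):
Hoang vs Rivera: Hoang is ranked higher on 1 ballot, Rivera on 8. Rivera wins 8–1.
Hoang vs Ivanov: Ivanov wins 8–1.
Hoang vs Zhou: Hoang preferred on 1 ballot; Zhou wins 8–1.
Hoang vs Park: 4 to 5, Park.
Hoang beats no one; loses to Rivera, Ivanov, Zhou, Park — 0 pairwise wins.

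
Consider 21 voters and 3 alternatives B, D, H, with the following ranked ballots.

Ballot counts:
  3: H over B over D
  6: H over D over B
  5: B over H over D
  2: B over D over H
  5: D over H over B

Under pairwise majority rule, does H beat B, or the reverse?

Ballots ranking H above B: 3 + 6 + 5 = 14.
Ballots ranking B above H: 21 − 14 = 7.
H wins the head-to-head 14–7.

H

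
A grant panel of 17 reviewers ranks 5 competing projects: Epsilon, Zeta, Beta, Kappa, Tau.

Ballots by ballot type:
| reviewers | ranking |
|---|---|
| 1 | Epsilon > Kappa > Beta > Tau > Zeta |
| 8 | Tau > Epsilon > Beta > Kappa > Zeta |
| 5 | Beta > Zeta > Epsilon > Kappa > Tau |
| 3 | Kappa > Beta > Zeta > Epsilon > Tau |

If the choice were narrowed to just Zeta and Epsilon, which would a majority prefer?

Epsilon

Ballots ranking Zeta above Epsilon: 5 + 3 = 8.
Ballots ranking Epsilon above Zeta: 17 − 8 = 9.
Epsilon wins the head-to-head 9–8.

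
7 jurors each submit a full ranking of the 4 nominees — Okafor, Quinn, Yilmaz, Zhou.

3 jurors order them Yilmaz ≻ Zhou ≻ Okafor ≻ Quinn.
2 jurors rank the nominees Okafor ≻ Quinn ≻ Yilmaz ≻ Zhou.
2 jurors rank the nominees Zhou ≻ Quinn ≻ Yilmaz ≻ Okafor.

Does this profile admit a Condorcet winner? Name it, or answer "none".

none

Head-to-head results (7 jurors):
Okafor vs Quinn: Okafor is ranked higher on 3+2 = 5 ballots, Quinn on 2. Okafor wins 5–2.
Okafor vs Yilmaz: Okafor preferred on 2 ballots; Yilmaz wins 5–2.
Okafor vs Zhou: Okafor preferred on 2 ballots; Zhou wins 5–2.
Quinn vs Yilmaz: 4 to 3, Quinn.
Quinn vs Zhou: Quinn preferred on 2 ballots; Zhou wins 5–2.
Yilmaz vs Zhou: 5 to 2, Yilmaz.
Every nominee loses at least once (Okafor loses to Yilmaz; Quinn loses to Okafor; Yilmaz loses to Quinn; Zhou loses to Yilmaz). The majority relation contains the cycle Okafor beats Quinn beats Yilmaz beats Okafor, so there is no Condorcet winner.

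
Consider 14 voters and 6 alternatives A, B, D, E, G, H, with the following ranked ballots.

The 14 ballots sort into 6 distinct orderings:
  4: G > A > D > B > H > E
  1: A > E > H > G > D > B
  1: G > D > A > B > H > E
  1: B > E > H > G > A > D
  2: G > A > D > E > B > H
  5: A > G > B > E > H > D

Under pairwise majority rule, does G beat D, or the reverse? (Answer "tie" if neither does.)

G

Ballots ranking G above D: 4 + 1 + 1 + 1 + 2 + 5 = 14.
Ballots ranking D above G: 14 − 14 = 0.
G wins the head-to-head 14–0.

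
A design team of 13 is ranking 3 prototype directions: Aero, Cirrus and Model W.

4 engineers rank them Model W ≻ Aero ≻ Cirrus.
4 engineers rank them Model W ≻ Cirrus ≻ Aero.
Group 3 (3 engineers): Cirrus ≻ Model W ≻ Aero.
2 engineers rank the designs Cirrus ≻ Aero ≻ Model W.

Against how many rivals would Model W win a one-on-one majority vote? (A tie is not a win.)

Model W against each rival (13 engineers):
Model W vs Aero: Model W wins 11–2.
Model W vs Cirrus: 4+4 = 8 for Model W, 5 for Cirrus — Model W by 8–5.
Model W beats Aero, Cirrus — 2 pairwise wins.

2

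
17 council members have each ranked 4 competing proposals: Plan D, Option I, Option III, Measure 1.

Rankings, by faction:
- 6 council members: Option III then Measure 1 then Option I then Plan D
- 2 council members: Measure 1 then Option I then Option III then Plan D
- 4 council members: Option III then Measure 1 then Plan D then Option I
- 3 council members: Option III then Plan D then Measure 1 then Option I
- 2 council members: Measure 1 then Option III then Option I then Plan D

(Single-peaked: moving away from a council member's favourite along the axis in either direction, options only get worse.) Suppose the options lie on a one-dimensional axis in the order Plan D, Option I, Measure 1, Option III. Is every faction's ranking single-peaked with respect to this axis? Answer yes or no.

Axis positions: Plan D=1, Option I=2, Measure 1=3, Option III=4.
Faction 1 (peak Option III at position 4): ranking walks positions 4-3-2-1, expanding outward from the peak — single-peaked.
Faction 2 (peak Measure 1 at position 3): ranking walks positions 3-2-4-1, expanding outward from the peak — single-peaked.
Faction 3: ranking walks positions 4-3-1-2; Plan D is ranked above Option I even though Option I lies between Plan D and the peak Option III on the axis — preferences dip and rise again. Not single-peaked.
Faction 4: ranking walks positions 4-1-3-2; Plan D is ranked above Measure 1 even though Measure 1 lies between Plan D and the peak Option III on the axis — preferences dip and rise again. Not single-peaked.
Faction 5 (peak Measure 1 at position 3): ranking walks positions 3-4-2-1, expanding outward from the peak — single-peaked.
Faction 3 violates single-peakedness, so the profile is not single-peaked on this axis.

no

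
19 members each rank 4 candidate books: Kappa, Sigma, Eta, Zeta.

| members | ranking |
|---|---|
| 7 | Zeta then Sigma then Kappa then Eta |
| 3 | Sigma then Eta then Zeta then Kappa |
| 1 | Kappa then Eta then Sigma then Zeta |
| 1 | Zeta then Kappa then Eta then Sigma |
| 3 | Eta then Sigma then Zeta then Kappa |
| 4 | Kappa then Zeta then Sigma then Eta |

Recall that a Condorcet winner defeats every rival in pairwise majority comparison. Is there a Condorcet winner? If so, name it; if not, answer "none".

Head-to-head results (19 members):
Kappa vs Sigma: 1+1+4 = 6 for Kappa, 13 for Sigma — Sigma by 13–6.
Kappa vs Eta: 7+1+1+4 = 13 for Kappa, 6 for Eta — Kappa by 13–6.
Kappa vs Zeta: 5 to 14, Zeta.
Sigma vs Eta: 14 to 5, Sigma.
Sigma vs Zeta: Sigma is ranked higher on 3+1+3 = 7 ballots, Zeta on 12. Zeta wins 12–7.
Eta vs Zeta: Eta is ranked higher on 3+1+3 = 7 ballots, Zeta on 12. Zeta wins 12–7.
Zeta beats each of Kappa, Sigma, Eta — Zeta is the Condorcet winner.

Zeta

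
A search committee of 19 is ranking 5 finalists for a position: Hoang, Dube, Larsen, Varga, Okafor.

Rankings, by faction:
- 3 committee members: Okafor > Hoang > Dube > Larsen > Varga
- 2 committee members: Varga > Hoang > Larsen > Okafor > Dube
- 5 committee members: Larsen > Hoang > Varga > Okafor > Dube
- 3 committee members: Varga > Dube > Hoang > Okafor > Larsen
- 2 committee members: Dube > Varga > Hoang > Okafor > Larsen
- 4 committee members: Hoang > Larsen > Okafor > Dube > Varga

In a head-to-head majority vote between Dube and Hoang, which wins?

Hoang

Ballots ranking Dube above Hoang: 3 + 2 = 5.
Ballots ranking Hoang above Dube: 19 − 5 = 14.
Hoang wins the head-to-head 14–5.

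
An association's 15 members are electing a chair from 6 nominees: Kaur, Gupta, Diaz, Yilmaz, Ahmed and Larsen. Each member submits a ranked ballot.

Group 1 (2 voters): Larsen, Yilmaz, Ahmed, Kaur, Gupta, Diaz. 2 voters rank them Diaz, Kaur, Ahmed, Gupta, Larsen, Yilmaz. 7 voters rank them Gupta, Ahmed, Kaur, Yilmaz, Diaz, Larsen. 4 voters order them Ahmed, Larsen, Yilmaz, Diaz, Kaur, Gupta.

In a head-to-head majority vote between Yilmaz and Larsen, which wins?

Larsen

Ballots ranking Yilmaz above Larsen: 7.
Ballots ranking Larsen above Yilmaz: 15 − 7 = 8.
Larsen wins the head-to-head 8–7.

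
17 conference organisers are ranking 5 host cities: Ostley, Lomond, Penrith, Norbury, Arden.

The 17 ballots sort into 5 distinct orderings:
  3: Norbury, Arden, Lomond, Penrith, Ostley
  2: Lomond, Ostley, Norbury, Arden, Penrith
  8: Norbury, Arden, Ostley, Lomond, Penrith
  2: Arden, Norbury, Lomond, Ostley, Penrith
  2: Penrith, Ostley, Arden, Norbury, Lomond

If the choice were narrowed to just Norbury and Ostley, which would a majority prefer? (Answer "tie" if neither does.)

Norbury

Ballots ranking Norbury above Ostley: 3 + 8 + 2 = 13.
Ballots ranking Ostley above Norbury: 17 − 13 = 4.
Norbury wins the head-to-head 13–4.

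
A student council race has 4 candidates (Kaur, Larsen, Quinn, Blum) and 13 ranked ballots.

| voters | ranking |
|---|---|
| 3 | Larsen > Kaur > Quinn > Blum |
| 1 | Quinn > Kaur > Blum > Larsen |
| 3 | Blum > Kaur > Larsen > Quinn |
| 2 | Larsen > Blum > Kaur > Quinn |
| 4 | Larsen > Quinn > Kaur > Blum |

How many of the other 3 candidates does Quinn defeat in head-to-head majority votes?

Quinn against each rival (13 voters):
Quinn vs Kaur: Kaur wins 8–5.
Quinn vs Larsen: 1 to 12, Larsen.
Quinn vs Blum: Quinn, 8–5.
Quinn beats Blum; loses to Kaur, Larsen — 1 pairwise win.

1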